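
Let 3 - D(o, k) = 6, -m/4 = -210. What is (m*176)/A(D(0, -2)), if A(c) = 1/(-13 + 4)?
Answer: -1330560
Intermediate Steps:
m = 840 (m = -4*(-210) = 840)
D(o, k) = -3 (D(o, k) = 3 - 1*6 = 3 - 6 = -3)
A(c) = -⅑ (A(c) = 1/(-9) = -⅑)
(m*176)/A(D(0, -2)) = (840*176)/(-⅑) = 147840*(-9) = -1330560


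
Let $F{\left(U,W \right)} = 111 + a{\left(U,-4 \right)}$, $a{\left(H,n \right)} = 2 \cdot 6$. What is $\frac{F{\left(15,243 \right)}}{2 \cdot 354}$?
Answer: $\frac{41}{236} \approx 0.17373$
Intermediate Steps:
$a{\left(H,n \right)} = 12$
$F{\left(U,W \right)} = 123$ ($F{\left(U,W \right)} = 111 + 12 = 123$)
$\frac{F{\left(15,243 \right)}}{2 \cdot 354} = \frac{123}{2 \cdot 354} = \frac{123}{708} = 123 \cdot \frac{1}{708} = \frac{41}{236}$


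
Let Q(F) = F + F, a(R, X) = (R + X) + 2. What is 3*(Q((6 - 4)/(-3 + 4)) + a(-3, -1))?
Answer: 6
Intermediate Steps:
a(R, X) = 2 + R + X
Q(F) = 2*F
3*(Q((6 - 4)/(-3 + 4)) + a(-3, -1)) = 3*(2*((6 - 4)/(-3 + 4)) + (2 - 3 - 1)) = 3*(2*(2/1) - 2) = 3*(2*(2*1) - 2) = 3*(2*2 - 2) = 3*(4 - 2) = 3*2 = 6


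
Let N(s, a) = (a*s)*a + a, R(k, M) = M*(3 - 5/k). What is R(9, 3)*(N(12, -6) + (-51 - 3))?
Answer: 2728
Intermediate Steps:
N(s, a) = a + s*a² (N(s, a) = s*a² + a = a + s*a²)
R(9, 3)*(N(12, -6) + (-51 - 3)) = (3*(-5 + 3*9)/9)*(-6*(1 - 6*12) + (-51 - 3)) = (3*(⅑)*(-5 + 27))*(-6*(1 - 72) - 54) = (3*(⅑)*22)*(-6*(-71) - 54) = 22*(426 - 54)/3 = (22/3)*372 = 2728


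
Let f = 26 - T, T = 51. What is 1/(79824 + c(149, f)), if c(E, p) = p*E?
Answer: 1/76099 ≈ 1.3141e-5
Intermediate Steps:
f = -25 (f = 26 - 1*51 = 26 - 51 = -25)
c(E, p) = E*p
1/(79824 + c(149, f)) = 1/(79824 + 149*(-25)) = 1/(79824 - 3725) = 1/76099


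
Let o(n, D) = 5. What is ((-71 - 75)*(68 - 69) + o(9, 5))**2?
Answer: 22801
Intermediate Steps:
((-71 - 75)*(68 - 69) + o(9, 5))**2 = ((-71 - 75)*(68 - 69) + 5)**2 = (-146*(-1) + 5)**2 = (146 + 5)**2 = 151**2 = 22801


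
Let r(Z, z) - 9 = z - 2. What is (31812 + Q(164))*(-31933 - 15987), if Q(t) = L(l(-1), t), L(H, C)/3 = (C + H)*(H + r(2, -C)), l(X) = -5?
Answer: 2178539040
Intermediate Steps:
r(Z, z) = 7 + z (r(Z, z) = 9 + (z - 2) = 9 + (-2 + z) = 7 + z)
L(H, C) = 3*(C + H)*(7 + H - C) (L(H, C) = 3*((C + H)*(H + (7 - C))) = 3*((C + H)*(7 + H - C)) = 3*(C + H)*(7 + H - C))
Q(t) = -30 - 3*t² + 21*t (Q(t) = -3*t² + 3*(-5)² + 21*t + 21*(-5) = -3*t² + 3*25 + 21*t - 105 = -3*t² + 75 + 21*t - 105 = -30 - 3*t² + 21*t)
(31812 + Q(164))*(-31933 - 15987) = (31812 + (-30 - 3*164*(-7 + 164)))*(-31933 - 15987) = (31812 + (-30 - 3*164*157))*(-47920) = (31812 + (-30 - 77244))*(-47920) = (31812 - 77274)*(-47920) = -45462*(-47920) = 2178539040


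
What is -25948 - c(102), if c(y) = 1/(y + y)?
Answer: -5293393/204 ≈ -25948.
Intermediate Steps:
c(y) = 1/(2*y)
-25948 - c(102) = -25948 - 1/(2*102) = -25948 - 1*1/204 = -25948 - 1/204 = -5293393/204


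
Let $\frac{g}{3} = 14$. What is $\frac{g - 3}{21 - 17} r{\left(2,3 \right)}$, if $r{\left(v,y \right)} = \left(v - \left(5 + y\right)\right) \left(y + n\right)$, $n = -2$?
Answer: $- \frac{117}{2} \approx -58.5$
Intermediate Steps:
$g = 42$ ($g = 3 \cdot 14 = 42$)
$r{\left(v,y \right)} = \left(-2 + y\right) \left(-5 + v - y\right)$ ($r{\left(v,y \right)} = \left(v - \left(5 + y\right)\right) \left(y - 2\right) = \left(-5 + v - y\right) \left(-2 + y\right) = \left(-2 + y\right) \left(-5 + v - y\right)$)
$\frac{g - 3}{21 - 17} r{\left(2,3 \right)} = \frac{42 - 3}{21 - 17} \left(10 - 3^{2} - 9 - 4 + 2 \cdot 3\right) = \frac{39}{4} \left(10 - 9 - 9 - 4 + 6\right) = 39 \cdot \frac{1}{4} \left(10 - 9 - 9 - 4 + 6\right) = \frac{39}{4} \left(-6\right) = - \frac{117}{2}$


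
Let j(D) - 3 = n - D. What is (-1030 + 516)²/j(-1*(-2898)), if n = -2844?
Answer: -264196/5739 ≈ -46.035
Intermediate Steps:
j(D) = -2841 - D (j(D) = 3 + (-2844 - D) = -2841 - D)
(-1030 + 516)²/j(-1*(-2898)) = (-1030 + 516)²/(-2841 - (-1)*(-2898)) = (-514)²/(-2841 - 1*2898) = 264196/(-2841 - 2898) = 264196/(-5739) = 264196*(-1/5739) = -264196/5739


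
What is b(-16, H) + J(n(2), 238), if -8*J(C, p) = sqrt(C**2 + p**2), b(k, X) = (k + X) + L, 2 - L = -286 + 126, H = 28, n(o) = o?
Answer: 174 - sqrt(14162)/4 ≈ 144.25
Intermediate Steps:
L = 162 (L = 2 - (-286 + 126) = 2 - 1*(-160) = 2 + 160 = 162)
b(k, X) = 162 + X + k (b(k, X) = (k + X) + 162 = (X + k) + 162 = 162 + X + k)
J(C, p) = -sqrt(C**2 + p**2)/8
b(-16, H) + J(n(2), 238) = (162 + 28 - 16) - sqrt(2**2 + 238**2)/8 = 174 - sqrt(4 + 56644)/8 = 174 - sqrt(14162)/4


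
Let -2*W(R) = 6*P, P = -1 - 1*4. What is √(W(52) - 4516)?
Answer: I*√4501 ≈ 67.089*I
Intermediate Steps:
P = -5 (P = -1 - 4 = -5)
W(R) = 15 (W(R) = -3*(-5) = -½*(-30) = 15)
√(W(52) - 4516) = √(15 - 4516) = √(-4501) = I*√4501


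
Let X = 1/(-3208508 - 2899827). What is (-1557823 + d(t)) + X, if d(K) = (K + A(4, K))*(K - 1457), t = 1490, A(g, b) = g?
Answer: -9214551622536/6108335 ≈ -1.5085e+6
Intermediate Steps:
X = -1/6108335 (X = 1/(-6108335) = -1/6108335 ≈ -1.6371e-7)
d(K) = (-1457 + K)*(4 + K) (d(K) = (K + 4)*(K - 1457) = (4 + K)*(-1457 + K) = (-1457 + K)*(4 + K))
(-1557823 + d(t)) + X = (-1557823 + (-5828 + 1490² - 1453*1490)) - 1/6108335 = (-1557823 + (-5828 + 2220100 - 2164970)) - 1/6108335 = (-1557823 + 49302) - 1/6108335 = -1508521 - 1/6108335 = -9214551622536/6108335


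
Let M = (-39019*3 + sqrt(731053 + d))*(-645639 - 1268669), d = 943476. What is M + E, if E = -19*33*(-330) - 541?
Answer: 224083357925 - 1914308*sqrt(1674529) ≈ 2.2161e+11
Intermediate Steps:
M = 224083151556 - 1914308*sqrt(1674529) (M = (-39019*3 + sqrt(731053 + 943476))*(-645639 - 1268669) = (-117057 + sqrt(1674529))*(-1914308) = 224083151556 - 1914308*sqrt(1674529) ≈ 2.2161e+11)
E = 206369 (E = -627*(-330) - 541 = 206910 - 541 = 206369)
M + E = (224083151556 - 1914308*sqrt(1674529)) + 206369 = 224083357925 - 1914308*sqrt(1674529)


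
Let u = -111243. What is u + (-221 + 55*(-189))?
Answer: -121859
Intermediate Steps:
u + (-221 + 55*(-189)) = -111243 + (-221 + 55*(-189)) = -111243 + (-221 - 10395) = -111243 - 10616 = -121859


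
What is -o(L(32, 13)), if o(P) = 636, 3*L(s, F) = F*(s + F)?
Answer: -636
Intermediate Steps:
L(s, F) = F*(F + s)/3 (L(s, F) = (F*(s + F))/3 = (F*(F + s))/3 = F*(F + s)/3)
-o(L(32, 13)) = -1*636 = -636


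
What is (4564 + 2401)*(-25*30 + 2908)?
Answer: 15030470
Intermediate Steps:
(4564 + 2401)*(-25*30 + 2908) = 6965*(-750 + 2908) = 6965*2158 = 15030470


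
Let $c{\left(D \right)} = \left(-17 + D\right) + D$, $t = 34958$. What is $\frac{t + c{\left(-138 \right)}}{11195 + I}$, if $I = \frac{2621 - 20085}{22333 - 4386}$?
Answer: $\frac{622132755}{200899201} \approx 3.0967$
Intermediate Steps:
$I = - \frac{17464}{17947} \approx -0.97309$
$c{\left(D \right)} = -17 + 2 D$
$\frac{t + c{\left(-138 \right)}}{11195 + I} = \frac{34958 + \left(-17 + 2 \left(-138\right)\right)}{11195 - \frac{17464}{17947}} = \frac{34958 - 293}{\frac{200899201}{17947}} = \left(34958 - 293\right) \frac{17947}{200899201} = 34665 \cdot \frac{17947}{200899201} = \frac{622132755}{200899201}$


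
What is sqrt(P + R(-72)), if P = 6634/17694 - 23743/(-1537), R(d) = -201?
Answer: I*sqrt(3804392953790519)/4532613 ≈ 13.608*I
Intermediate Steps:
P = 215152550/13597839 (P = 6634*(1/17694) - 23743*(-1/1537) = 3317/8847 + 23743/1537 = 215152550/13597839 ≈ 15.823)
sqrt(P + R(-72)) = sqrt(215152550/13597839 - 201) = sqrt(-2518013089/13597839) = I*sqrt(3804392953790519)/4532613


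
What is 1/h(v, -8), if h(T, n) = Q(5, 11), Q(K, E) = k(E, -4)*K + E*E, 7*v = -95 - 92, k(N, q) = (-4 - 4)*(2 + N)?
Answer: -1/399 ≈ -0.0025063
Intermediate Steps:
k(N, q) = -16 - 8*N (k(N, q) = -8*(2 + N) = -16 - 8*N)
v = -187/7 (v = (-95 - 92)/7 = (⅐)*(-187) = -187/7 ≈ -26.714)
Q(K, E) = E² + K*(-16 - 8*E) (Q(K, E) = (-16 - 8*E)*K + E*E = K*(-16 - 8*E) + E² = E² + K*(-16 - 8*E))
h(T, n) = -399 (h(T, n) = 11² - 8*5*(2 + 11) = 121 - 8*5*13 = 121 - 520 = -399)
1/h(v, -8) = 1/(-399) = -1/399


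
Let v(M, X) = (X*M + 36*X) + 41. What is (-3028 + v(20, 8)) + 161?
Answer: -2378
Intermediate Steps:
v(M, X) = 41 + 36*X + M*X (v(M, X) = (M*X + 36*X) + 41 = (36*X + M*X) + 41 = 41 + 36*X + M*X)
(-3028 + v(20, 8)) + 161 = (-3028 + (41 + 36*8 + 20*8)) + 161 = (-3028 + (41 + 288 + 160)) + 161 = (-3028 + 489) + 161 = -2539 + 161 = -2378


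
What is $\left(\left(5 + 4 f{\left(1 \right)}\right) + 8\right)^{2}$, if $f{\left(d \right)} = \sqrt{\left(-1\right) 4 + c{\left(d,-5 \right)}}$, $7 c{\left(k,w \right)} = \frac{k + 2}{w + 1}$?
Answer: $\frac{723}{7} + \frac{52 i \sqrt{805}}{7} \approx 103.29 + 210.77 i$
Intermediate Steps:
$c{\left(k,w \right)} = \frac{2 + k}{7 \left(1 + w\right)}$ ($c{\left(k,w \right)} = \frac{\left(k + 2\right) \frac{1}{w + 1}}{7} = \frac{\left(2 + k\right) \frac{1}{1 + w}}{7} = \frac{\frac{1}{1 + w} \left(2 + k\right)}{7} = \frac{2 + k}{7 \left(1 + w\right)}$)
$f{\left(d \right)} = \sqrt{- \frac{57}{14} - \frac{d}{28}}$ ($f{\left(d \right)} = \sqrt{\left(-1\right) 4 + \frac{2 + d}{7 \left(1 - 5\right)}} = \sqrt{-4 + \frac{2 + d}{7 \left(-4\right)}} = \sqrt{-4 + \frac{1}{7} \left(- \frac{1}{4}\right) \left(2 + d\right)} = \sqrt{-4 - \left(\frac{1}{14} + \frac{d}{28}\right)} = \sqrt{- \frac{57}{14} - \frac{d}{28}}$)
$\left(\left(5 + 4 f{\left(1 \right)}\right) + 8\right)^{2} = \left(\left(5 + 4 \frac{\sqrt{-798 - 7}}{14}\right) + 8\right)^{2} = \left(\left(5 + 4 \frac{\sqrt{-805}}{14}\right) + 8\right)^{2} = \left(\left(5 + 4 \frac{i \sqrt{805}}{14}\right) + 8\right)^{2} = \left(\left(5 + \frac{2 i \sqrt{805}}{7}\right) + 8\right)^{2} = \left(13 + \frac{2 i \sqrt{805}}{7}\right)^{2}$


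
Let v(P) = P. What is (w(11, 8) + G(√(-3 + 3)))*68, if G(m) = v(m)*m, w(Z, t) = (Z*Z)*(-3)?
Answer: -24684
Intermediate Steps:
w(Z, t) = -3*Z² (w(Z, t) = Z²*(-3) = -3*Z²)
G(m) = m² (G(m) = m*m = m²)
(w(11, 8) + G(√(-3 + 3)))*68 = (-3*11² + (√(-3 + 3))²)*68 = (-3*121 + (√0)²)*68 = (-363 + 0²)*68 = (-363 + 0)*68 = -363*68 = -24684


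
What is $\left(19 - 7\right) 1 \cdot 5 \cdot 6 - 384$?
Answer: $-24$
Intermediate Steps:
$\left(19 - 7\right) 1 \cdot 5 \cdot 6 - 384 = 12 \cdot 5 \cdot 6 - 384 = 12 \cdot 30 - 384 = 360 - 384 = -24$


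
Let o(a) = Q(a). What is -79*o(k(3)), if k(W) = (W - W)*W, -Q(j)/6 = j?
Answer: 0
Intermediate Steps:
Q(j) = -6*j
k(W) = 0 (k(W) = 0*W = 0)
o(a) = -6*a
-79*o(k(3)) = -79*(-6*0) = -79*0 = -1*0 = 0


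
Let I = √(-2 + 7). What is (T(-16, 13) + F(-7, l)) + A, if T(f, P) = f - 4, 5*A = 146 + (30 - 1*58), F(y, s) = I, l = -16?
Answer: 18/5 + √5 ≈ 5.8361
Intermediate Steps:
I = √5 ≈ 2.2361
F(y, s) = √5
A = 118/5 (A = (146 + (30 - 1*58))/5 = (146 + (30 - 58))/5 = (146 - 28)/5 = (⅕)*118 = 118/5 ≈ 23.600)
T(f, P) = -4 + f
(T(-16, 13) + F(-7, l)) + A = ((-4 - 16) + √5) + 118/5 = (-20 + √5) + 118/5 = 18/5 + √5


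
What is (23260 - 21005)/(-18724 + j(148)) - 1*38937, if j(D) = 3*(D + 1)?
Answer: -711653804/18277 ≈ -38937.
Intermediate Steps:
j(D) = 3 + 3*D (j(D) = 3*(1 + D) = 3 + 3*D)
(23260 - 21005)/(-18724 + j(148)) - 1*38937 = (23260 - 21005)/(-18724 + (3 + 3*148)) - 1*38937 = 2255/(-18724 + (3 + 444)) - 38937 = 2255/(-18724 + 447) - 38937 = 2255/(-18277) - 38937 = 2255*(-1/18277) - 38937 = -2255/18277 - 38937 = -711653804/18277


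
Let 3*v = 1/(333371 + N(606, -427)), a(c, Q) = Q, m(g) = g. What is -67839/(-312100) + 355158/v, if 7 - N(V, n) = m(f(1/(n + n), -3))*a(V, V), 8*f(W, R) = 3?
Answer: 110784096554404389/312100 ≈ 3.5496e+11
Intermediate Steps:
f(W, R) = 3/8 (f(W, R) = (⅛)*3 = 3/8)
N(V, n) = 7 - 3*V/8
v = 4/3997809 (v = 1/(3*(333371 + (7 - 3/8*606))) = 1/(3*(333371 + (7 - 909/4))) = 1/(3*(333371 - 881/4)) = 1/(3*(1332603/4)) = (⅓)*(4/1332603) = 4/3997809 ≈ 1.0005e-6)
-67839/(-312100) + 355158/v = -67839/(-312100) + 355158/(4/3997809) = -67839*(-1/312100) + 355158*(3997809/4) = 67839/312100 + 709926924411/2 = 110784096554404389/312100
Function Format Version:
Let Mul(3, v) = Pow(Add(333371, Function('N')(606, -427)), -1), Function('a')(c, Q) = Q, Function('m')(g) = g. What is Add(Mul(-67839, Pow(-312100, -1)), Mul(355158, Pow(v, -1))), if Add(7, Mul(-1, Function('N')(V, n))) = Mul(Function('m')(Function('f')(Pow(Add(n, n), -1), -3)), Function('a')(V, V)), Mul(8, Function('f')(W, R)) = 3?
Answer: Rational(110784096554404389, 312100) ≈ 3.5496e+11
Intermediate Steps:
Function('f')(W, R) = Rational(3, 8) (Function('f')(W, R) = Mul(Rational(1, 8), 3) = Rational(3, 8))
Function('N')(V, n) = Add(7, Mul(Rational(-3, 8), V)) (Function('N')(V, n) = Add(7, Mul(-1, Mul(Rational(3, 8), V))) = Add(7, Mul(Rational(-3, 8), V)))
v = Rational(4, 3997809) (v = Mul(Rational(1, 3), Pow(Add(333371, Add(7, Mul(Rational(-3, 8), 606))), -1)) = Mul(Rational(1, 3), Pow(Add(333371, Add(7, Rational(-909, 4))), -1)) = Mul(Rational(1, 3), Pow(Add(333371, Rational(-881, 4)), -1)) = Mul(Rational(1, 3), Pow(Rational(1332603, 4), -1)) = Mul(Rational(1, 3), Rational(4, 1332603)) = Rational(4, 3997809) ≈ 1.0005e-6)
Add(Mul(-67839, Pow(-312100, -1)), Mul(355158, Pow(v, -1))) = Add(Mul(-67839, Pow(-312100, -1)), Mul(355158, Pow(Rational(4, 3997809), -1))) = Add(Mul(-67839, Rational(-1, 312100)), Mul(355158, Rational(3997809, 4))) = Add(Rational(67839, 312100), Rational(709926924411, 2)) = Rational(110784096554404389, 312100)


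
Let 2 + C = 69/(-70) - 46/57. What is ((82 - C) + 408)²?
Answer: 3881818074289/15920100 ≈ 2.4383e+5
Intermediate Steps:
C = -15133/3990 (C = -2 + (69/(-70) - 46/57) = -2 + (69*(-1/70) - 46*1/57) = -2 + (-69/70 - 46/57) = -2 - 7153/3990 = -15133/3990 ≈ -3.7927)
((82 - C) + 408)² = ((82 - 1*(-15133/3990)) + 408)² = ((82 + 15133/3990) + 408)² = (342313/3990 + 408)² = (1970233/3990)² = 3881818074289/15920100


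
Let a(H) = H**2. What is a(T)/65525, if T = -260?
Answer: 2704/2621 ≈ 1.0317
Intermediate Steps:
a(T)/65525 = (-260)**2/65525 = 67600*(1/65525) = 2704/2621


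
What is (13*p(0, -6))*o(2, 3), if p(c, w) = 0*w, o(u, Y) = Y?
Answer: 0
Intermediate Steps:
p(c, w) = 0
(13*p(0, -6))*o(2, 3) = (13*0)*3 = 0*3 = 0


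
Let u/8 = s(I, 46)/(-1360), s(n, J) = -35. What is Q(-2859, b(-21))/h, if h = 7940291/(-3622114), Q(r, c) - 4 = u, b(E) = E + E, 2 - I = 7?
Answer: -258981151/134984947 ≈ -1.9186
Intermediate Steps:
I = -5 (I = 2 - 1*7 = 2 - 7 = -5)
b(E) = 2*E
u = 7/34 (u = 8*(-35/(-1360)) = 8*(-35*(-1/1360)) = 8*(7/272) = 7/34 ≈ 0.20588)
Q(r, c) = 143/34 (Q(r, c) = 4 + 7/34 = 143/34)
h = -7940291/3622114 (h = 7940291*(-1/3622114) = -7940291/3622114 ≈ -2.1922)
Q(-2859, b(-21))/h = 143/(34*(-7940291/3622114)) = (143/34)*(-3622114/7940291) = -258981151/134984947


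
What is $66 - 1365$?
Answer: $-1299$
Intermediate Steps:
$66 - 1365 = -1299$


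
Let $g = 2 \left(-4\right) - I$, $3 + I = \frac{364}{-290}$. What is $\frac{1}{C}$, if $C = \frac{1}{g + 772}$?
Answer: $\frac{111397}{145} \approx 768.25$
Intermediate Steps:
$I = - \frac{617}{145}$ ($I = -3 + \frac{364}{-290} = -3 + 364 \left(- \frac{1}{290}\right) = -3 - \frac{182}{145} = - \frac{617}{145} \approx -4.2552$)
$g = - \frac{543}{145}$ ($g = 2 \left(-4\right) - - \frac{617}{145} = -8 + \frac{617}{145} = - \frac{543}{145} \approx -3.7448$)
$C = \frac{145}{111397}$ ($C = \frac{1}{- \frac{543}{145} + 772} = \frac{1}{\frac{111397}{145}} = \frac{145}{111397} \approx 0.0013016$)
$\frac{1}{C} = \frac{1}{\frac{145}{111397}} = \frac{111397}{145}$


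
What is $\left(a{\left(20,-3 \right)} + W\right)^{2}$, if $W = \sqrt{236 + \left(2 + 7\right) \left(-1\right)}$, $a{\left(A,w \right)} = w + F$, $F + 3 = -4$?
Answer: $\left(10 - \sqrt{227}\right)^{2} \approx 25.67$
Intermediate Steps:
$F = -7$ ($F = -3 - 4 = -7$)
$a{\left(A,w \right)} = -7 + w$ ($a{\left(A,w \right)} = w - 7 = -7 + w$)
$W = \sqrt{227}$ ($W = \sqrt{236 + 9 \left(-1\right)} = \sqrt{236 - 9} = \sqrt{227} \approx 15.067$)
$\left(a{\left(20,-3 \right)} + W\right)^{2} = \left(\left(-7 - 3\right) + \sqrt{227}\right)^{2} = \left(-10 + \sqrt{227}\right)^{2}$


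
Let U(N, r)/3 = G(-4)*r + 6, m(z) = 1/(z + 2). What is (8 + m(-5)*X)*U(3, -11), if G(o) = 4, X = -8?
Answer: -1216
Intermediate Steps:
m(z) = 1/(2 + z)
U(N, r) = 18 + 12*r (U(N, r) = 3*(4*r + 6) = 3*(6 + 4*r) = 18 + 12*r)
(8 + m(-5)*X)*U(3, -11) = (8 - 8/(2 - 5))*(18 + 12*(-11)) = (8 - 8/(-3))*(18 - 132) = (8 - ⅓*(-8))*(-114) = (8 + 8/3)*(-114) = (32/3)*(-114) = -1216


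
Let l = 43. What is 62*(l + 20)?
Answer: 3906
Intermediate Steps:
62*(l + 20) = 62*(43 + 20) = 62*63 = 3906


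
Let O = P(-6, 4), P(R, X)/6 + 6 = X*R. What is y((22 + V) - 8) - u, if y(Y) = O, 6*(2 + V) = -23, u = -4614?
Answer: 4434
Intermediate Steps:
P(R, X) = -36 + 6*R*X (P(R, X) = -36 + 6*(X*R) = -36 + 6*(R*X) = -36 + 6*R*X)
V = -35/6 (V = -2 + (⅙)*(-23) = -2 - 23/6 = -35/6 ≈ -5.8333)
O = -180 (O = -36 + 6*(-6)*4 = -36 - 144 = -180)
y(Y) = -180
y((22 + V) - 8) - u = -180 - 1*(-4614) = -180 + 4614 = 4434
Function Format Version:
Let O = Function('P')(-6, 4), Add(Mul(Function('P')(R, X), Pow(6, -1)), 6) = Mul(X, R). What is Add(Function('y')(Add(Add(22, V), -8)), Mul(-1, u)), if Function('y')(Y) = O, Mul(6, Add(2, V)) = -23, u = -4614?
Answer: 4434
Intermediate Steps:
Function('P')(R, X) = Add(-36, Mul(6, R, X)) (Function('P')(R, X) = Add(-36, Mul(6, Mul(X, R))) = Add(-36, Mul(6, Mul(R, X))) = Add(-36, Mul(6, R, X)))
V = Rational(-35, 6) (V = Add(-2, Mul(Rational(1, 6), -23)) = Add(-2, Rational(-23, 6)) = Rational(-35, 6) ≈ -5.8333)
O = -180 (O = Add(-36, Mul(6, -6, 4)) = Add(-36, -144) = -180)
Function('y')(Y) = -180
Add(Function('y')(Add(Add(22, V), -8)), Mul(-1, u)) = Add(-180, Mul(-1, -4614)) = Add(-180, 4614) = 4434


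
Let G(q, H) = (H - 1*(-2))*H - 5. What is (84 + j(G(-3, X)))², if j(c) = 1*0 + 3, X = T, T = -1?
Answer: 7569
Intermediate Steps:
X = -1
G(q, H) = -5 + H*(2 + H) (G(q, H) = (H + 2)*H - 5 = (2 + H)*H - 5 = H*(2 + H) - 5 = -5 + H*(2 + H))
j(c) = 3 (j(c) = 0 + 3 = 3)
(84 + j(G(-3, X)))² = (84 + 3)² = 87² = 7569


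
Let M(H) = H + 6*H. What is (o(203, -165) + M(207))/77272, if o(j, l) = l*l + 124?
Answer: 14399/38636 ≈ 0.37268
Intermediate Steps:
o(j, l) = 124 + l² (o(j, l) = l² + 124 = 124 + l²)
M(H) = 7*H
(o(203, -165) + M(207))/77272 = ((124 + (-165)²) + 7*207)/77272 = ((124 + 27225) + 1449)*(1/77272) = (27349 + 1449)*(1/77272) = 28798*(1/77272) = 14399/38636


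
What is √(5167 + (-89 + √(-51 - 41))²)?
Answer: 2*√(3249 - 89*I*√23) ≈ 114.24 - 7.4722*I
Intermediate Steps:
√(5167 + (-89 + √(-51 - 41))²) = √(5167 + (-89 + √(-92))²) = √(5167 + (-89 + 2*I*√23)²)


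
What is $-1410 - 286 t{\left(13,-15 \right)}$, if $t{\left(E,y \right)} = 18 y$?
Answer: $75810$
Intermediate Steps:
$-1410 - 286 t{\left(13,-15 \right)} = -1410 - 286 \cdot 18 \left(-15\right) = -1410 - -77220 = -1410 + 77220 = 75810$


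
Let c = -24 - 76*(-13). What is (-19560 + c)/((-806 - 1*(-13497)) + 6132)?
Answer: -18596/18823 ≈ -0.98794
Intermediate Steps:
c = 964 (c = -24 + 988 = 964)
(-19560 + c)/((-806 - 1*(-13497)) + 6132) = (-19560 + 964)/((-806 - 1*(-13497)) + 6132) = -18596/((-806 + 13497) + 6132) = -18596/(12691 + 6132) = -18596/18823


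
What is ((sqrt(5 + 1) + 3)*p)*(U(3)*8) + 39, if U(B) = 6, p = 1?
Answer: 183 + 48*sqrt(6) ≈ 300.58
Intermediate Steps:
((sqrt(5 + 1) + 3)*p)*(U(3)*8) + 39 = ((sqrt(5 + 1) + 3)*1)*(6*8) + 39 = ((sqrt(6) + 3)*1)*48 + 39 = ((3 + sqrt(6))*1)*48 + 39 = (3 + sqrt(6))*48 + 39 = (144 + 48*sqrt(6)) + 39 = 183 + 48*sqrt(6)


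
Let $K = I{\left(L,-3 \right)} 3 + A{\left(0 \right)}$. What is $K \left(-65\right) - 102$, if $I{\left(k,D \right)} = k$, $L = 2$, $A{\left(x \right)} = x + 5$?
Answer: $-817$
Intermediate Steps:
$A{\left(x \right)} = 5 + x$
$K = 11$ ($K = 2 \cdot 3 + \left(5 + 0\right) = 6 + 5 = 11$)
$K \left(-65\right) - 102 = 11 \left(-65\right) - 102 = -715 - 102 = -817$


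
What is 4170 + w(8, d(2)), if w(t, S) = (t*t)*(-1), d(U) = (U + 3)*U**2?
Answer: 4106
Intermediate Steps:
d(U) = U**2*(3 + U) (d(U) = (3 + U)*U**2 = U**2*(3 + U))
w(t, S) = -t**2 (w(t, S) = t**2*(-1) = -t**2)
4170 + w(8, d(2)) = 4170 - 1*8**2 = 4170 - 1*64 = 4170 - 64 = 4106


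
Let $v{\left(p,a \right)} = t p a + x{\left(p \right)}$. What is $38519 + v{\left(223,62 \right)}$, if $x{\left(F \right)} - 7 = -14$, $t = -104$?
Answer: $-1399392$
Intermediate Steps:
$x{\left(F \right)} = -7$ ($x{\left(F \right)} = 7 - 14 = -7$)
$v{\left(p,a \right)} = -7 - 104 a p$ ($v{\left(p,a \right)} = - 104 p a - 7 = - 104 a p - 7 = -7 - 104 a p$)
$38519 + v{\left(223,62 \right)} = 38519 - \left(7 + 6448 \cdot 223\right) = 38519 - 1437911 = -1399392$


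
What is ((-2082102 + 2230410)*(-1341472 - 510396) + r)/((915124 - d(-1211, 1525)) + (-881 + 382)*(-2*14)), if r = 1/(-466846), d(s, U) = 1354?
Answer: -128217778360389025/433112641732 ≈ -2.9604e+5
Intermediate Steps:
r = -1/466846 ≈ -2.1420e-6
((-2082102 + 2230410)*(-1341472 - 510396) + r)/((915124 - d(-1211, 1525)) + (-881 + 382)*(-2*14)) = ((-2082102 + 2230410)*(-1341472 - 510396) - 1/466846)/((915124 - 1*1354) + (-881 + 382)*(-2*14)) = (148308*(-1851868) - 1/466846)/((915124 - 1354) - 499*(-28)) = (-274646839344 - 1/466846)/(913770 + 13972) = -128217778360389025/466846/927742 = -128217778360389025/466846*1/927742 = -128217778360389025/433112641732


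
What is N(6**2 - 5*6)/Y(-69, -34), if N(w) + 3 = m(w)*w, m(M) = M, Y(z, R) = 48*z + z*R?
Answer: -11/322 ≈ -0.034162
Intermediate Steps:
Y(z, R) = 48*z + R*z
N(w) = -3 + w**2 (N(w) = -3 + w*w = -3 + w**2)
N(6**2 - 5*6)/Y(-69, -34) = (-3 + (6**2 - 5*6)**2)/((-69*(48 - 34))) = (-3 + (36 - 30)**2)/((-69*14)) = (-3 + 6**2)/(-966) = (-3 + 36)*(-1/966) = 33*(-1/966) = -11/322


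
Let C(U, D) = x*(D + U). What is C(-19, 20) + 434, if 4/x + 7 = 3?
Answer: 433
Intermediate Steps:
x = -1 (x = 4/(-7 + 3) = 4/(-4) = 4*(-1/4) = -1)
C(U, D) = -D - U (C(U, D) = -(D + U) = -D - U)
C(-19, 20) + 434 = (-1*20 - 1*(-19)) + 434 = (-20 + 19) + 434 = -1 + 434 = 433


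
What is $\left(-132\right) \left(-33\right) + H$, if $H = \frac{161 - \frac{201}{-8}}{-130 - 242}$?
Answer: $\frac{12961967}{2976} \approx 4355.5$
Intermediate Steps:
$H = - \frac{1489}{2976}$ ($H = \frac{161 - - \frac{201}{8}}{-372} = \left(161 + \frac{201}{8}\right) \left(- \frac{1}{372}\right) = \frac{1489}{8} \left(- \frac{1}{372}\right) = - \frac{1489}{2976} \approx -0.50034$)
$\left(-132\right) \left(-33\right) + H = \left(-132\right) \left(-33\right) - \frac{1489}{2976} = 4356 - \frac{1489}{2976} = \frac{12961967}{2976}$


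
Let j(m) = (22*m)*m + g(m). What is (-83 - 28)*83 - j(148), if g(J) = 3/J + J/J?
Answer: -72683099/148 ≈ -4.9110e+5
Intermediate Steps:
g(J) = 1 + 3/J (g(J) = 3/J + 1 = 1 + 3/J)
j(m) = 22*m² + (3 + m)/m (j(m) = (22*m)*m + (3 + m)/m = 22*m² + (3 + m)/m)
(-83 - 28)*83 - j(148) = (-83 - 28)*83 - (3 + 148 + 22*148³)/148 = -111*83 - (3 + 148 + 22*3241792)/148 = -9213 - (3 + 148 + 71319424)/148 = -9213 - 71319575/148 = -72683099/148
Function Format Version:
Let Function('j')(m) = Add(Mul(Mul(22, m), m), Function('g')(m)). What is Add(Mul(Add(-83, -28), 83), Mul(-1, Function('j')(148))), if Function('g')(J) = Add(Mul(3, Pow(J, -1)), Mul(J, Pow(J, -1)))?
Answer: Rational(-72683099, 148) ≈ -4.9110e+5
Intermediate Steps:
Function('g')(J) = Add(1, Mul(3, Pow(J, -1))) (Function('g')(J) = Add(Mul(3, Pow(J, -1)), 1) = Add(1, Mul(3, Pow(J, -1))))
Function('j')(m) = Add(Mul(22, Pow(m, 2)), Mul(Pow(m, -1), Add(3, m))) (Function('j')(m) = Add(Mul(Mul(22, m), m), Mul(Pow(m, -1), Add(3, m))) = Add(Mul(22, Pow(m, 2)), Mul(Pow(m, -1), Add(3, m))))
Add(Mul(Add(-83, -28), 83), Mul(-1, Function('j')(148))) = Add(Mul(Add(-83, -28), 83), Mul(-1, Mul(Pow(148, -1), Add(3, 148, Mul(22, Pow(148, 3)))))) = Add(Mul(-111, 83), Mul(-1, Mul(Rational(1, 148), Add(3, 148, Mul(22, 3241792))))) = Add(-9213, Mul(-1, Mul(Rational(1, 148), Add(3, 148, 71319424)))) = Add(-9213, Mul(-1, Mul(Rational(1, 148), 71319575))) = Add(-9213, Mul(-1, Rational(71319575, 148))) = Add(-9213, Rational(-71319575, 148)) = Rational(-72683099, 148)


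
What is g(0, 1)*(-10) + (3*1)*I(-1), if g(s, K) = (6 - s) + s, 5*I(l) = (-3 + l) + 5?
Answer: -297/5 ≈ -59.400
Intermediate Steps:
I(l) = ⅖ + l/5 (I(l) = ((-3 + l) + 5)/5 = (2 + l)/5 = ⅖ + l/5)
g(s, K) = 6
g(0, 1)*(-10) + (3*1)*I(-1) = 6*(-10) + (3*1)*(⅖ + (⅕)*(-1)) = -60 + 3*(⅖ - ⅕) = -60 + 3*(⅕) = -60 + ⅗ = -297/5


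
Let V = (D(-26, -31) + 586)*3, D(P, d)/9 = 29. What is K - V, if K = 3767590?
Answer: 3765049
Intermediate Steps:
D(P, d) = 261 (D(P, d) = 9*29 = 261)
V = 2541 (V = (261 + 586)*3 = 847*3 = 2541)
K - V = 3767590 - 1*2541 = 3767590 - 2541 = 3765049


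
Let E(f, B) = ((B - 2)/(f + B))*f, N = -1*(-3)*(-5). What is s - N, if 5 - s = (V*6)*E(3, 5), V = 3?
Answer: -1/4 ≈ -0.25000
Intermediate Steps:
N = -15 (N = 3*(-5) = -15)
E(f, B) = f*(-2 + B)/(B + f) (E(f, B) = ((-2 + B)/(B + f))*f = f*(-2 + B)/(B + f))
s = -61/4 (s = 5 - 3*6*3*(-2 + 5)/(5 + 3) = 5 - 18*3*3/8 = 5 - 18*3*(1/8)*3 = 5 - 18*9/8 = 5 - 1*81/4 = 5 - 81/4 = -61/4 ≈ -15.250)
s - N = -61/4 - 1*(-15) = -61/4 + 15 = -1/4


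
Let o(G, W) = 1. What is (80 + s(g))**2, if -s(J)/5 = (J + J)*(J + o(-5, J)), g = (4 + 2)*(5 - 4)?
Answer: 115600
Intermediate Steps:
g = 6 (g = 6*1 = 6)
s(J) = -10*J*(1 + J) (s(J) = -5*(J + J)*(J + 1) = -5*2*J*(1 + J) = -10*J*(1 + J))
(80 + s(g))**2 = (80 - 10*6*(1 + 6))**2 = (80 - 10*6*7)**2 = (80 - 420)**2 = (-340)**2 = 115600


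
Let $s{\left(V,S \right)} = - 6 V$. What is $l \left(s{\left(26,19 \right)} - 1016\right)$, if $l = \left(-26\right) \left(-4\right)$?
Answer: $-121888$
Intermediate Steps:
$l = 104$
$l \left(s{\left(26,19 \right)} - 1016\right) = 104 \left(\left(-6\right) 26 - 1016\right) = 104 \left(-156 - 1016\right) = 104 \left(-1172\right) = -121888$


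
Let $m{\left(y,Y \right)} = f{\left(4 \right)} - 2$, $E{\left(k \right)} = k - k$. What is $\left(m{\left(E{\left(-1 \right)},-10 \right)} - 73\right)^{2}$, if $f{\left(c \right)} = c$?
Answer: $5041$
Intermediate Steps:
$E{\left(k \right)} = 0$
$m{\left(y,Y \right)} = 2$ ($m{\left(y,Y \right)} = 4 - 2 = 2$)
$\left(m{\left(E{\left(-1 \right)},-10 \right)} - 73\right)^{2} = \left(2 - 73\right)^{2} = \left(-71\right)^{2} = 5041$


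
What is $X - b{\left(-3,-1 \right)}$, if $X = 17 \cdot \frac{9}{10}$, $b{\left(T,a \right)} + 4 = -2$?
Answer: $\frac{213}{10} \approx 21.3$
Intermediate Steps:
$b{\left(T,a \right)} = -6$ ($b{\left(T,a \right)} = -4 - 2 = -6$)
$X = \frac{153}{10}$ ($X = 17 \cdot 9 \cdot \frac{1}{10} = 17 \cdot \frac{9}{10} = \frac{153}{10} \approx 15.3$)
$X - b{\left(-3,-1 \right)} = \frac{153}{10} - -6 = \frac{153}{10} + 6 = \frac{213}{10}$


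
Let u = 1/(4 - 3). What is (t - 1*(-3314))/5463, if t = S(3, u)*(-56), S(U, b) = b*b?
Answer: 362/607 ≈ 0.59638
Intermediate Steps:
u = 1 (u = 1/1 = 1)
S(U, b) = b²
t = -56 (t = 1²*(-56) = 1*(-56) = -56)
(t - 1*(-3314))/5463 = (-56 - 1*(-3314))/5463 = (-56 + 3314)*(1/5463) = 3258*(1/5463) = 362/607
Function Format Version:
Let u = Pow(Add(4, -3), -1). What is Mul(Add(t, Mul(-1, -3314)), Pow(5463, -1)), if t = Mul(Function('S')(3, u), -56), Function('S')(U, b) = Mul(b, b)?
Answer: Rational(362, 607) ≈ 0.59638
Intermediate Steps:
u = 1 (u = Pow(1, -1) = 1)
Function('S')(U, b) = Pow(b, 2)
t = -56 (t = Mul(Pow(1, 2), -56) = Mul(1, -56) = -56)
Mul(Add(t, Mul(-1, -3314)), Pow(5463, -1)) = Mul(Add(-56, Mul(-1, -3314)), Pow(5463, -1)) = Mul(Add(-56, 3314), Rational(1, 5463)) = Mul(3258, Rational(1, 5463)) = Rational(362, 607)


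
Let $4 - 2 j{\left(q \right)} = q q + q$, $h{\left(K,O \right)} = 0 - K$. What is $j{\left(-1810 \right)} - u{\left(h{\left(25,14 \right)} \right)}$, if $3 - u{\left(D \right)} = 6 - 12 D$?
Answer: $-1636840$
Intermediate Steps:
$h{\left(K,O \right)} = - K$
$j{\left(q \right)} = 2 - \frac{q}{2} - \frac{q^{2}}{2}$ ($j{\left(q \right)} = 2 - \frac{q q + q}{2} = 2 - \frac{q^{2} + q}{2} = 2 - \frac{q + q^{2}}{2} = 2 - \left(\frac{q}{2} + \frac{q^{2}}{2}\right) = 2 - \frac{q}{2} - \frac{q^{2}}{2}$)
$u{\left(D \right)} = -3 + 12 D$ ($u{\left(D \right)} = 3 - \left(6 - 12 D\right) = 3 + \left(-6 + 12 D\right) = -3 + 12 D$)
$j{\left(-1810 \right)} - u{\left(h{\left(25,14 \right)} \right)} = \left(2 - -905 - \frac{\left(-1810\right)^{2}}{2}\right) - \left(-3 + 12 \left(\left(-1\right) 25\right)\right) = \left(2 + 905 - 1638050\right) - \left(-3 + 12 \left(-25\right)\right) = \left(2 + 905 - 1638050\right) - \left(-3 - 300\right) = -1637143 - -303 = -1637143 + 303 = -1636840$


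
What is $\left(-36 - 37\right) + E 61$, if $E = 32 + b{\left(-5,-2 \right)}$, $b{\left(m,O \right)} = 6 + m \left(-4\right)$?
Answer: $3465$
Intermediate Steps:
$b{\left(m,O \right)} = 6 - 4 m$
$E = 58$ ($E = 32 + \left(6 - -20\right) = 32 + \left(6 + 20\right) = 32 + 26 = 58$)
$\left(-36 - 37\right) + E 61 = \left(-36 - 37\right) + 58 \cdot 61 = \left(-36 - 37\right) + 3538 = -73 + 3538 = 3465$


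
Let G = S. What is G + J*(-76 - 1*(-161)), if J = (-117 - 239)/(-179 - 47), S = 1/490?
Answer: 7413813/55370 ≈ 133.90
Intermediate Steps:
S = 1/490 ≈ 0.0020408
G = 1/490 ≈ 0.0020408
J = 178/113 (J = -356/(-226) = -356*(-1/226) = 178/113 ≈ 1.5752)
G + J*(-76 - 1*(-161)) = 1/490 + 178*(-76 - 1*(-161))/113 = 1/490 + 178*(-76 + 161)/113 = 1/490 + (178/113)*85 = 1/490 + 15130/113 = 7413813/55370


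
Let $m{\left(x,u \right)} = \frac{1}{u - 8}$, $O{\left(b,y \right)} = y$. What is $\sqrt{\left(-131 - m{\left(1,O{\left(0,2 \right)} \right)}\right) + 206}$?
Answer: $\frac{\sqrt{2706}}{6} \approx 8.6699$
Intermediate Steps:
$m{\left(x,u \right)} = \frac{1}{-8 + u}$
$\sqrt{\left(-131 - m{\left(1,O{\left(0,2 \right)} \right)}\right) + 206} = \sqrt{\left(-131 - \frac{1}{-8 + 2}\right) + 206} = \sqrt{\left(-131 - \frac{1}{-6}\right) + 206} = \sqrt{\left(-131 - - \frac{1}{6}\right) + 206} = \sqrt{\left(-131 + \frac{1}{6}\right) + 206} = \sqrt{- \frac{785}{6} + 206} = \sqrt{\frac{451}{6}} = \frac{\sqrt{2706}}{6}$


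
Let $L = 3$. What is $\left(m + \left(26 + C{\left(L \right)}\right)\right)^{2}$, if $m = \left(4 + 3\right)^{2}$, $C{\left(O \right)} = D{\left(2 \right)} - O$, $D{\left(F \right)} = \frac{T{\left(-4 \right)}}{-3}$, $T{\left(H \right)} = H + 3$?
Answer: $\frac{47089}{9} \approx 5232.1$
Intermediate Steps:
$T{\left(H \right)} = 3 + H$
$D{\left(F \right)} = \frac{1}{3}$ ($D{\left(F \right)} = \frac{3 - 4}{-3} = \left(-1\right) \left(- \frac{1}{3}\right) = \frac{1}{3}$)
$C{\left(O \right)} = \frac{1}{3} - O$
$m = 49$ ($m = 7^{2} = 49$)
$\left(m + \left(26 + C{\left(L \right)}\right)\right)^{2} = \left(49 + \left(26 + \left(\frac{1}{3} - 3\right)\right)\right)^{2} = \left(49 + \left(26 - \frac{8}{3}\right)\right)^{2} = \left(49 + \frac{70}{3}\right)^{2} = \left(\frac{217}{3}\right)^{2} = \frac{47089}{9}$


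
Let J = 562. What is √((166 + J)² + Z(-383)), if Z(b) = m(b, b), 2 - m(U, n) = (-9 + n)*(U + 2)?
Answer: √380634 ≈ 616.96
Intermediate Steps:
m(U, n) = 2 - (-9 + n)*(2 + U) (m(U, n) = 2 - (-9 + n)*(U + 2) = 2 - (-9 + n)*(2 + U))
Z(b) = 20 - b² + 7*b (Z(b) = 20 - 2*b + 9*b - b*b = 20 - 2*b + 9*b - b² = 20 - b² + 7*b)
√((166 + J)² + Z(-383)) = √((166 + 562)² + (20 - 1*(-383)² + 7*(-383))) = √(728² + (20 - 1*146689 - 2681)) = √(529984 + (20 - 146689 - 2681)) = √(529984 - 149350) = √380634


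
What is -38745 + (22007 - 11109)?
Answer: -27847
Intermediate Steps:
-38745 + (22007 - 11109) = -38745 + 10898 = -27847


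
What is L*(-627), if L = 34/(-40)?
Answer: 10659/20 ≈ 532.95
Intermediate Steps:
L = -17/20 (L = 34*(-1/40) = -17/20 ≈ -0.85000)
L*(-627) = -17/20*(-627) = 10659/20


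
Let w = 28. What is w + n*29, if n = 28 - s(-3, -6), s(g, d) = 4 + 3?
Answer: 637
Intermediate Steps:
s(g, d) = 7
n = 21 (n = 28 - 1*7 = 28 - 7 = 21)
w + n*29 = 28 + 21*29 = 28 + 609 = 637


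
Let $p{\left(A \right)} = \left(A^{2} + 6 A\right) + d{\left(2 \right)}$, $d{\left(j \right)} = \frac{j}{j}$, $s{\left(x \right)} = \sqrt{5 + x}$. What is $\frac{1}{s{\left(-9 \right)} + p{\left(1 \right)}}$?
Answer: $\frac{2}{17} - \frac{i}{34} \approx 0.11765 - 0.029412 i$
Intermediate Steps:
$d{\left(j \right)} = 1$
$p{\left(A \right)} = 1 + A^{2} + 6 A$ ($p{\left(A \right)} = \left(A^{2} + 6 A\right) + 1 = 1 + A^{2} + 6 A$)
$\frac{1}{s{\left(-9 \right)} + p{\left(1 \right)}} = \frac{1}{\sqrt{5 - 9} + \left(1 + 1^{2} + 6 \cdot 1\right)} = \frac{1}{\sqrt{-4} + \left(1 + 1 + 6\right)} = \frac{1}{2 i + 8} = \frac{1}{8 + 2 i} = \frac{8 - 2 i}{68}$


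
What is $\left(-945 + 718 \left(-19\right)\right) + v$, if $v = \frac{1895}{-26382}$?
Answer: $- \frac{384836129}{26382} \approx -14587.0$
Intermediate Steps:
$v = - \frac{1895}{26382}$ ($v = 1895 \left(- \frac{1}{26382}\right) = - \frac{1895}{26382} \approx -0.071829$)
$\left(-945 + 718 \left(-19\right)\right) + v = \left(-945 + 718 \left(-19\right)\right) - \frac{1895}{26382} = \left(-945 - 13642\right) - \frac{1895}{26382} = -14587 - \frac{1895}{26382} = - \frac{384836129}{26382}$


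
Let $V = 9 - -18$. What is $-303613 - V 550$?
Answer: $-318463$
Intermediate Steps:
$V = 27$ ($V = 9 + 18 = 27$)
$-303613 - V 550 = -303613 - 27 \cdot 550 = -303613 - 14850 = -318463$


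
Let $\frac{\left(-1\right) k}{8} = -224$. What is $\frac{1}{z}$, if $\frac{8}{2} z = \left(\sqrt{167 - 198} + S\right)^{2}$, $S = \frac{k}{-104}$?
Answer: $\frac{676}{\left(224 - 13 i \sqrt{31}\right)^{2}} \approx 0.0098923 + 0.0071383 i$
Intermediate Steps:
$k = 1792$ ($k = \left(-8\right) \left(-224\right) = 1792$)
$S = - \frac{224}{13}$ ($S = \frac{1792}{-104} = 1792 \left(- \frac{1}{104}\right) = - \frac{224}{13} \approx -17.231$)
$z = \frac{\left(- \frac{224}{13} + i \sqrt{31}\right)^{2}}{4}$ ($z = \frac{\left(\sqrt{167 - 198} - \frac{224}{13}\right)^{2}}{4} = \frac{\left(\sqrt{-31} - \frac{224}{13}\right)^{2}}{4} = \frac{\left(i \sqrt{31} - \frac{224}{13}\right)^{2}}{4} = \frac{\left(- \frac{224}{13} + i \sqrt{31}\right)^{2}}{4} \approx 66.475 - 47.968 i$)
$\frac{1}{z} = \frac{1}{\frac{44937}{676} - \frac{112 i \sqrt{31}}{13}}$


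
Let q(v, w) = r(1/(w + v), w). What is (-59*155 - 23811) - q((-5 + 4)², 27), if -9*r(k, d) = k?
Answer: -8304911/252 ≈ -32956.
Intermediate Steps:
r(k, d) = -k/9
q(v, w) = -1/(9*(v + w)) (q(v, w) = -1/(9*(w + v)) = -1/(9*(v + w)))
(-59*155 - 23811) - q((-5 + 4)², 27) = (-59*155 - 23811) - (-1)/(9*(-5 + 4)² + 9*27) = (-9145 - 23811) - (-1)/(9*(-1)² + 243) = -32956 - (-1)/(9*1 + 243) = -32956 - (-1)/(9 + 243) = -32956 - (-1)/252 = -32956 - 1*(-1/252) = -32956 + 1/252 = -8304911/252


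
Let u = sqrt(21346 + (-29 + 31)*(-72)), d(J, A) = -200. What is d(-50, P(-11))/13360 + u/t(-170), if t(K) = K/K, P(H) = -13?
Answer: -5/334 + sqrt(21202) ≈ 145.59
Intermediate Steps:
t(K) = 1
u = sqrt(21202) (u = sqrt(21346 + 2*(-72)) = sqrt(21346 - 144) = sqrt(21202) ≈ 145.61)
d(-50, P(-11))/13360 + u/t(-170) = -200/13360 + sqrt(21202)/1 = -200*1/13360 + sqrt(21202)*1 = -5/334 + sqrt(21202)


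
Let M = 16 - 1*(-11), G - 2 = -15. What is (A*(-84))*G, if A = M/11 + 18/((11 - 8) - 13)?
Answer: 39312/55 ≈ 714.76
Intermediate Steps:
G = -13 (G = 2 - 15 = -13)
M = 27 (M = 16 + 11 = 27)
A = 36/55 (A = 27/11 + 18/((11 - 8) - 13) = 27*(1/11) + 18/(3 - 13) = 27/11 + 18/(-10) = 27/11 + 18*(-⅒) = 27/11 - 9/5 = 36/55 ≈ 0.65455)
(A*(-84))*G = ((36/55)*(-84))*(-13) = -3024/55*(-13) = 39312/55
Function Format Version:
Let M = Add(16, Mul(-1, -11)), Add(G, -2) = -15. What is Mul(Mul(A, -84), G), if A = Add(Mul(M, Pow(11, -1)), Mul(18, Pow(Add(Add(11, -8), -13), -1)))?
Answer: Rational(39312, 55) ≈ 714.76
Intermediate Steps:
G = -13 (G = Add(2, -15) = -13)
M = 27 (M = Add(16, 11) = 27)
A = Rational(36, 55) (A = Add(Mul(27, Pow(11, -1)), Mul(18, Pow(Add(Add(11, -8), -13), -1))) = Add(Mul(27, Rational(1, 11)), Mul(18, Pow(Add(3, -13), -1))) = Add(Rational(27, 11), Mul(18, Pow(-10, -1))) = Add(Rational(27, 11), Mul(18, Rational(-1, 10))) = Add(Rational(27, 11), Rational(-9, 5)) = Rational(36, 55) ≈ 0.65455)
Mul(Mul(A, -84), G) = Mul(Mul(Rational(36, 55), -84), -13) = Mul(Rational(-3024, 55), -13) = Rational(39312, 55)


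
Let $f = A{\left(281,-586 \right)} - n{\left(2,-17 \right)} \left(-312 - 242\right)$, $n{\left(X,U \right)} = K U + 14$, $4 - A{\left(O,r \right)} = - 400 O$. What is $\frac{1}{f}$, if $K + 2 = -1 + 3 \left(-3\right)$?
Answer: $\frac{1}{233176} \approx 4.2886 \cdot 10^{-6}$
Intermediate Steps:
$K = -12$ ($K = -2 + \left(-1 + 3 \left(-3\right)\right) = -2 - 10 = -12$)
$A{\left(O,r \right)} = 4 + 400 O$ ($A{\left(O,r \right)} = 4 - - 400 O = 4 + 400 O$)
$n{\left(X,U \right)} = 14 - 12 U$ ($n{\left(X,U \right)} = - 12 U + 14 = 14 - 12 U$)
$f = 233176$ ($f = \left(4 + 400 \cdot 281\right) - \left(14 - -204\right) \left(-312 - 242\right) = \left(4 + 112400\right) - \left(14 + 204\right) \left(-554\right) = 112404 - 218 \left(-554\right) = 112404 - -120772 = 112404 + 120772 = 233176$)
$\frac{1}{f} = \frac{1}{233176}$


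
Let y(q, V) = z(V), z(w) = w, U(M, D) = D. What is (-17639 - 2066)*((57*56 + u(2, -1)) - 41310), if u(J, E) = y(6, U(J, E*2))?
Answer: 751154600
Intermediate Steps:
y(q, V) = V
u(J, E) = 2*E (u(J, E) = E*2 = 2*E)
(-17639 - 2066)*((57*56 + u(2, -1)) - 41310) = (-17639 - 2066)*((57*56 + 2*(-1)) - 41310) = -19705*((3192 - 2) - 41310) = -19705*(3190 - 41310) = -19705*(-38120) = 751154600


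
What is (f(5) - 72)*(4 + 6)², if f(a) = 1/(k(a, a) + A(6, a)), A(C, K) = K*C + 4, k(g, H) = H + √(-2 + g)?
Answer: -1820950/253 - 50*√3/759 ≈ -7197.5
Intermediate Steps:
A(C, K) = 4 + C*K (A(C, K) = C*K + 4 = 4 + C*K)
f(a) = 1/(4 + √(-2 + a) + 7*a) (f(a) = 1/((a + √(-2 + a)) + (4 + 6*a)) = 1/(4 + √(-2 + a) + 7*a))
(f(5) - 72)*(4 + 6)² = (1/(4 + √(-2 + 5) + 7*5) - 72)*(4 + 6)² = (1/(4 + √3 + 35) - 72)*10² = (1/(39 + √3) - 72)*100 = (-72 + 1/(39 + √3))*100 = -7200 + 100/(39 + √3)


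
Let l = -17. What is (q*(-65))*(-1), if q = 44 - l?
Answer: 3965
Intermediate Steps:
q = 61 (q = 44 - 1*(-17) = 44 + 17 = 61)
(q*(-65))*(-1) = (61*(-65))*(-1) = -3965*(-1) = 3965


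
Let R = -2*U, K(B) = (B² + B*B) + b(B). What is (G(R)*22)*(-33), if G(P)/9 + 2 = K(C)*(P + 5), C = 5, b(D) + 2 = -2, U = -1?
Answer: -2090880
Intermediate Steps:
b(D) = -4 (b(D) = -2 - 2 = -4)
K(B) = -4 + 2*B² (K(B) = (B² + B*B) - 4 = (B² + B²) - 4 = 2*B² - 4 = -4 + 2*B²)
R = 2 (R = -2*(-1) = 2)
G(P) = 2052 + 414*P (G(P) = -18 + 9*((-4 + 2*5²)*(P + 5)) = -18 + 9*((-4 + 2*25)*(5 + P)) = -18 + 9*((-4 + 50)*(5 + P)) = -18 + 9*(46*(5 + P)) = -18 + 9*(230 + 46*P) = -18 + (2070 + 414*P) = 2052 + 414*P)
(G(R)*22)*(-33) = ((2052 + 414*2)*22)*(-33) = ((2052 + 828)*22)*(-33) = (2880*22)*(-33) = 63360*(-33) = -2090880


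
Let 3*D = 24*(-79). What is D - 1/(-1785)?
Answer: -1128119/1785 ≈ -632.00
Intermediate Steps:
D = -632 (D = (24*(-79))/3 = (⅓)*(-1896) = -632)
D - 1/(-1785) = -632 - 1/(-1785) = -632 - 1*(-1/1785) = -632 + 1/1785 = -1128119/1785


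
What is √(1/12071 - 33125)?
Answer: 3*I*√536290219006/12071 ≈ 182.0*I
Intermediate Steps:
√(1/12071 - 33125) = √(-399851874/12071) = 3*I*√536290219006/12071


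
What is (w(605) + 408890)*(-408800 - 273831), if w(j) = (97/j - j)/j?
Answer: -102165010420883182/366025 ≈ -2.7912e+11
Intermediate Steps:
w(j) = (-j + 97/j)/j
(w(605) + 408890)*(-408800 - 273831) = ((-1 + 97/605²) + 408890)*(-408800 - 273831) = ((-1 + 97*(1/366025)) + 408890)*(-682631) = ((-1 + 97/366025) + 408890)*(-682631) = (-365928/366025 + 408890)*(-682631) = (149663596322/366025)*(-682631) = -102165010420883182/366025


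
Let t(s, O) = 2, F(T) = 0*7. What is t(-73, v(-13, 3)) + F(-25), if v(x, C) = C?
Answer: 2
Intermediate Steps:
F(T) = 0
t(-73, v(-13, 3)) + F(-25) = 2 + 0 = 2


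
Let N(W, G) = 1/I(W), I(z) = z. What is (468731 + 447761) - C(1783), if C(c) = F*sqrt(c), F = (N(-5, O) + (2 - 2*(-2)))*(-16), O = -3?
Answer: 916492 + 464*sqrt(1783)/5 ≈ 9.2041e+5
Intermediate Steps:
N(W, G) = 1/W
F = -464/5 (F = (1/(-5) + (2 - 2*(-2)))*(-16) = (-1/5 + (2 + 4))*(-16) = (-1/5 + 6)*(-16) = (29/5)*(-16) = -464/5 ≈ -92.800)
C(c) = -464*sqrt(c)/5
(468731 + 447761) - C(1783) = (468731 + 447761) - (-464)*sqrt(1783)/5 = 916492 + 464*sqrt(1783)/5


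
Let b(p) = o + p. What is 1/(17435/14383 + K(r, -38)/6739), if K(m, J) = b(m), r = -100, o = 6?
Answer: 96927037/116142463 ≈ 0.83455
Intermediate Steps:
b(p) = 6 + p
K(m, J) = 6 + m
1/(17435/14383 + K(r, -38)/6739) = 1/(17435/14383 + (6 - 100)/6739) = 1/(17435*(1/14383) - 94*1/6739) = 1/(17435/14383 - 94/6739) = 1/(116142463/96927037) = 96927037/116142463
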